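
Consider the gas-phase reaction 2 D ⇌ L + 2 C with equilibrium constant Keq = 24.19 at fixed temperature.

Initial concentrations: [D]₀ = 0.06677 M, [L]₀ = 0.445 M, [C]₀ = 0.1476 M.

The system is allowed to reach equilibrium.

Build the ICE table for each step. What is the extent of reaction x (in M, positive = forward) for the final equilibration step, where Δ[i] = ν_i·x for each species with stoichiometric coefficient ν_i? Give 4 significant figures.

x = 0.02033 M

Q₀ = 2.175 vs Keq = 24.19 ⇒ Q<K, forward
Step 1:
                  D         L         C
  Initial   0.06677     0.445    0.1476
  Change   -0.04066   0.02033   0.04066
  Equil     0.02611    0.4653    0.1883
  solve Keq expr → x = 0.02033; check Q = 24.19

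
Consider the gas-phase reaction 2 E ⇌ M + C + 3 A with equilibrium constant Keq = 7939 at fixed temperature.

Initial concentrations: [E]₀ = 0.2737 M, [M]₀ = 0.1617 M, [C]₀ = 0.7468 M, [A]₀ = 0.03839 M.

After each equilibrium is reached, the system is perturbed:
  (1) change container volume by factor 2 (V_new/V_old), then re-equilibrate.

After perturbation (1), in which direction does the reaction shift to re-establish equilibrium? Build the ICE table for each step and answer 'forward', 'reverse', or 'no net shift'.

Q₀ = 9.1205e-05 vs Keq = 7939 ⇒ Q<K, forward
Step 1:
                  E         M         C         A
  init       0.2737    0.1617    0.7468   0.03839
  Δ          -0.272     0.136     0.136     0.408
  eq       0.001716    0.2977    0.8828    0.4464
  solve Keq expr → x = 0.136; check Q = 7939
Then change container volume by factor 2 (V_new/V_old).
Step 2:
                  E         M         C         A
  init    8.5790e-04    0.1488    0.4414    0.2232
  Δ       -5.5252e-04 2.7626e-04 2.7626e-04 8.2878e-04
  eq      3.0538e-04    0.1491    0.4417     0.224
  solve Keq expr → x = 2.7626e-04; check Q = 7939

Direction: forward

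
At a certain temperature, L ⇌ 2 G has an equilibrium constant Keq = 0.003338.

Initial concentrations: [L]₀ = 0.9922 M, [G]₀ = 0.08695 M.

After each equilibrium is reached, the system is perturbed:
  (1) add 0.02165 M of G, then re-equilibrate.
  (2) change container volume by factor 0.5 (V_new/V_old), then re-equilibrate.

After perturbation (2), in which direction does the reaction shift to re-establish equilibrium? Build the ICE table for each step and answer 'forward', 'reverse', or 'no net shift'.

Q₀ = 0.00762 vs Keq = 0.003338 ⇒ Q>K, reverse
Step 1:
                    L           G
  init         0.9922     0.08695
  Δ           0.01449    -0.02898
  eq            1.007     0.05797
  solve Keq expr → x = -0.01449; check Q = 0.003338
Then add 0.02165 M of G.
Step 2:
                    L           G
  init          1.007     0.07962
  Δ           0.01067    -0.02134
  eq            1.017     0.05827
  solve Keq expr → x = -0.01067; check Q = 0.003338
Then change container volume by factor 0.5 (V_new/V_old).
Step 3:
                    L           G
  init          2.035      0.1165
  Δ            0.0169     -0.0338
  eq            2.052     0.08275
  solve Keq expr → x = -0.0169; check Q = 0.003338

Direction: reverse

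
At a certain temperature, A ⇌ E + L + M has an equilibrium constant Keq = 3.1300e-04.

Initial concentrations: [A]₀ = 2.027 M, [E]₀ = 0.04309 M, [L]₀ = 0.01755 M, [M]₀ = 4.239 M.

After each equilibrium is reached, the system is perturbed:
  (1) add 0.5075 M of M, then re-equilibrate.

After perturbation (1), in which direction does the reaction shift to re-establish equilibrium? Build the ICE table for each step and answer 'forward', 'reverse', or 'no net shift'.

Q₀ = 0.001581 vs Keq = 3.1300e-04 ⇒ Q>K, reverse
Step 1:
                  A         E         L         M
  Initial     2.027   0.04309   0.01755     4.239
  Change     0.0126   -0.0126   -0.0126   -0.0126
  Equil        2.04   0.03049  0.004953     4.226
  solve Keq expr → x = -0.0126; check Q = 3.1300e-04
Then add 0.5075 M of M.
Step 2:
                  A         E         L         M
  Initial      2.04   0.03049  0.004953     4.734
  Change  4.6161e-04 -4.6161e-04 -4.6161e-04 -4.6161e-04
  Equil        2.04   0.03003  0.004492     4.733
  solve Keq expr → x = -4.6161e-04; check Q = 3.1300e-04

Direction: reverse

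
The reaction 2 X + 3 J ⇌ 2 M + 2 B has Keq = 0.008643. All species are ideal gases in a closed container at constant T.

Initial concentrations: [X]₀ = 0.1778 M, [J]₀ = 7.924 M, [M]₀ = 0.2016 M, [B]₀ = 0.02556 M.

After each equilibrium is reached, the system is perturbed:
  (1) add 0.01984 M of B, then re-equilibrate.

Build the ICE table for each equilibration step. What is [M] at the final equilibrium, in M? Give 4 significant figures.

[M]_eq = 0.3463 M

Q₀ = 1.6881e-06 vs Keq = 0.008643 ⇒ Q<K, forward
Step 1:
                  X         J         M         B
  Initial    0.1778     7.924    0.2016   0.02556
  Change    -0.1474   -0.2211    0.1474    0.1474
  Equil     0.03038     7.703     0.349     0.173
  solve Keq expr → x = 0.07371; check Q = 0.008643
Then add 0.01984 M of B.
Step 2:
                  X         J         M         B
  Initial   0.03038     7.703     0.349    0.1928
  Change    0.00272   0.00408  -0.00272  -0.00272
  Equil      0.0331     7.707    0.3463    0.1901
  solve Keq expr → x = -0.00136; check Q = 0.008643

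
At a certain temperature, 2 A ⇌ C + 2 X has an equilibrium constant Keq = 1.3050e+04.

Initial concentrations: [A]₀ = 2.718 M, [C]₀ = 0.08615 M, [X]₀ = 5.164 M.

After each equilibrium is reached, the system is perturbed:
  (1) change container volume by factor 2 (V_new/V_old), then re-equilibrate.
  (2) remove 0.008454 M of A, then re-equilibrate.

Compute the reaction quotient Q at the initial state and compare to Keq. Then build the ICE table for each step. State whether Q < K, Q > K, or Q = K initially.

Q₀ = 0.311 vs Keq = 1.3050e+04 ⇒ Q<K, forward
Step 1:
                   A          C          X
  I            2.718    0.08615      5.164
  C           -2.637      1.319      2.637
  E          0.08094      1.405      7.801
  solve Keq expr → x = 1.319; check Q = 1.3050e+04
Then change container volume by factor 2 (V_new/V_old).
Step 2:
                   A          C          X
  I          0.04047     0.7023      3.901
  C         -0.01165   0.005824    0.01165
  E          0.02882     0.7082      3.912
  solve Keq expr → x = 0.005824; check Q = 1.3050e+04
Then remove 0.008454 M of A.
Step 3:
                   A          C          X
  I          0.02037     0.7082      3.912
  C         0.008308  -0.004154  -0.008308
  E          0.02867      0.704      3.904
  solve Keq expr → x = -0.004154; check Q = 1.3050e+04

Q₀ = 0.311; Q < K (proceeds forward)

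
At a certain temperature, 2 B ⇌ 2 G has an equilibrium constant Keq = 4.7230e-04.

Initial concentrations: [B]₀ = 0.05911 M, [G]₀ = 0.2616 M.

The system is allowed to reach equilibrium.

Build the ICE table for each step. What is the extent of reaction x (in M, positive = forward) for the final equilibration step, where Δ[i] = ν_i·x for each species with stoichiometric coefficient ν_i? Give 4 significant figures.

Q₀ = 19.59 vs Keq = 4.7230e-04 ⇒ Q>K, reverse
Step 1:
                   B          G
  I          0.05911     0.2616
  C           0.2548    -0.2548
  E           0.3139   0.006822
  solve Keq expr → x = -0.1274; check Q = 4.7230e-04

x = -0.1274 M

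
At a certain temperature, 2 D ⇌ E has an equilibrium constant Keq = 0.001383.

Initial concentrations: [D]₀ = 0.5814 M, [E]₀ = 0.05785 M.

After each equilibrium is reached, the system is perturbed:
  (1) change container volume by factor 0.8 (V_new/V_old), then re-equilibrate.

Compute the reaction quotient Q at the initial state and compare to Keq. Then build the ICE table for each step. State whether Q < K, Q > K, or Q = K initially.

Q₀ = 0.1711; Q > K (proceeds reverse)

Q₀ = 0.1711 vs Keq = 0.001383 ⇒ Q>K, reverse
Step 1:
                   D          E
  I           0.5814    0.05785
  C           0.1144   -0.05718
  E           0.6958 6.6949e-04
  solve Keq expr → x = -0.05718; check Q = 0.001383
Then change container volume by factor 0.8 (V_new/V_old).
Step 2:
                   D          E
  I           0.8697 8.3686e-04
  C       -4.1643e-04 2.0821e-04
  E           0.8693   0.001045
  solve Keq expr → x = 2.0821e-04; check Q = 0.001383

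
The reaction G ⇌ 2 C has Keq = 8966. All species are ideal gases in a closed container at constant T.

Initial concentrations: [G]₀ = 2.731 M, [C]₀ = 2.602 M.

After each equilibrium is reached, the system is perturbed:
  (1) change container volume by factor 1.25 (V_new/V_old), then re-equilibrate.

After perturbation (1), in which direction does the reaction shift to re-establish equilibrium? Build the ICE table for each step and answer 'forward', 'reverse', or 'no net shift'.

Direction: forward

Q₀ = 2.479 vs Keq = 8966 ⇒ Q<K, forward
Step 1:
                  G         C
  init        2.731     2.602
  Δ          -2.724     5.448
  eq       0.007227      8.05
  solve Keq expr → x = 2.724; check Q = 8966
Then change container volume by factor 1.25 (V_new/V_old).
Step 2:
                  G         C
  init     0.005781      6.44
  Δ       -0.001153  0.002306
  eq       0.004628     6.442
  solve Keq expr → x = 0.001153; check Q = 8966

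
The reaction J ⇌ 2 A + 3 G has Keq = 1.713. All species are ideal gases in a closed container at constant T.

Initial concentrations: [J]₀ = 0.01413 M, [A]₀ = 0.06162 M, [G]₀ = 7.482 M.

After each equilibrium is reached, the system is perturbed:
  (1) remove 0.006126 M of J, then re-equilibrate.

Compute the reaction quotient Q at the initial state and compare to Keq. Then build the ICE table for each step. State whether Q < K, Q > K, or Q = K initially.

Q₀ = 112.6 vs Keq = 1.713 ⇒ Q>K, reverse
Step 1:
                  J         A         G
  I         0.01413   0.06162     7.482
  C         0.02444  -0.04887  -0.07331
  E         0.03857   0.01275     7.409
  solve Keq expr → x = -0.02444; check Q = 1.713
Then remove 0.006126 M of J.
Step 2:
                  J         A         G
  I         0.03244   0.01275     7.409
  C       4.8295e-04 -9.6589e-04 -0.001449
  E         0.03292   0.01178     7.407
  solve Keq expr → x = -4.8295e-04; check Q = 1.713

Q₀ = 112.6; Q > K (proceeds reverse)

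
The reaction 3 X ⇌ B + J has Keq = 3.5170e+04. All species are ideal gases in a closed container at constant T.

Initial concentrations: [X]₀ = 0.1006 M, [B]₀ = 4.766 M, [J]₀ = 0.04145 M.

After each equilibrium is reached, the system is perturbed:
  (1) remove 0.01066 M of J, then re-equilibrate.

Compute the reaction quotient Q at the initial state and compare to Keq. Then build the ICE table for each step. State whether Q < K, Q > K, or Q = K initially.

Q₀ = 194; Q < K (proceeds forward)

Q₀ = 194 vs Keq = 3.5170e+04 ⇒ Q<K, forward
Step 1:
                    X           B           J
  I            0.1006       4.766     0.04145
  C           -0.0796     0.02653     0.02653
  E             0.021       4.793     0.06798
  solve Keq expr → x = 0.02653; check Q = 3.5170e+04
Then remove 0.01066 M of J.
Step 2:
                    X           B           J
  I             0.021       4.793     0.05732
  C         -0.001117  3.7244e-04  3.7244e-04
  E           0.01988       4.793      0.0577
  solve Keq expr → x = 3.7244e-04; check Q = 3.5170e+04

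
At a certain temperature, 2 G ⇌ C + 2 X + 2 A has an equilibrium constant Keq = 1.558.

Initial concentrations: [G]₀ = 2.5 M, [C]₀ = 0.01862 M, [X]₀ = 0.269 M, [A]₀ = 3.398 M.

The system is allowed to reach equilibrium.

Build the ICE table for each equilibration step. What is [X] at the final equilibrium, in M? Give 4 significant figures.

Q₀ = 0.002489 vs Keq = 1.558 ⇒ Q<K, forward
Step 1:
                   G          C          X          A
  I              2.5    0.01862      0.269      3.398
  C          -0.6722     0.3361     0.6722     0.6722
  E            1.828     0.3547     0.9412       4.07
  solve Keq expr → x = 0.3361; check Q = 1.558

[X]_eq = 0.9412 M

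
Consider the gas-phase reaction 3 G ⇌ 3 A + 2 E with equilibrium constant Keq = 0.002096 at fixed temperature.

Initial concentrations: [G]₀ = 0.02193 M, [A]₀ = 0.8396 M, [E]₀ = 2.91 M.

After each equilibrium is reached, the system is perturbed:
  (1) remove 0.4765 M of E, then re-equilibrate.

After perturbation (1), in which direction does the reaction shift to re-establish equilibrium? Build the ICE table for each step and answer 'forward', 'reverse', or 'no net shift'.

Q₀ = 4.7521e+05 vs Keq = 0.002096 ⇒ Q>K, reverse
Step 1:
                   G          A          E
  init       0.02193     0.8396       2.91
  Δ            0.782     -0.782    -0.5213
  eq           0.804    0.05758      2.389
  solve Keq expr → x = -0.2607; check Q = 0.002096
Then remove 0.4765 M of E.
Step 2:
                   G          A          E
  init         0.804    0.05758      1.912
  Δ        -0.008382   0.008382   0.005588
  eq          0.7956    0.06596      1.918
  solve Keq expr → x = 0.002794; check Q = 0.002096

Direction: forward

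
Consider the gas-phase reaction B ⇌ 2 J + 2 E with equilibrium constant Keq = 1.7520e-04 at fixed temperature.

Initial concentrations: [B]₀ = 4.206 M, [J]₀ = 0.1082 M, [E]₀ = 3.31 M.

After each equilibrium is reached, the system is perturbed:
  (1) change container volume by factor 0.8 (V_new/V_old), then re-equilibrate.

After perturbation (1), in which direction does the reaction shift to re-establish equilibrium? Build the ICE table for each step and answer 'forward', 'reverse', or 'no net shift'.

Q₀ = 0.0305 vs Keq = 1.7520e-04 ⇒ Q>K, reverse
Step 1:
                   B          J          E
  init         4.206     0.1082       3.31
  Δ          0.04985   -0.09969   -0.09969
  eq           4.256   0.008506       3.21
  solve Keq expr → x = -0.04985; check Q = 1.7520e-04
Then change container volume by factor 0.8 (V_new/V_old).
Step 2:
                   B          J          E
  init          5.32    0.01063      4.013
  Δ         0.001509  -0.003018  -0.003018
  eq           5.321   0.007615       4.01
  solve Keq expr → x = -0.001509; check Q = 1.7520e-04

Direction: reverse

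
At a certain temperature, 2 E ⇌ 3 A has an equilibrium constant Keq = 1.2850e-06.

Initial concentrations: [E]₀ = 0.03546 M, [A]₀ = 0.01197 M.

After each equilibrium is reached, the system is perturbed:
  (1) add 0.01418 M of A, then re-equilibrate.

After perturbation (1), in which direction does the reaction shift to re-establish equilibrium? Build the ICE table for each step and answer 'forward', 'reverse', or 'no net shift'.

Q₀ = 0.001364 vs Keq = 1.2850e-06 ⇒ Q>K, reverse
Step 1:
                  E         A
  I         0.03546   0.01197
  C        0.007097  -0.01064
  E         0.04256  0.001325
  solve Keq expr → x = -0.003548; check Q = 1.2850e-06
Then add 0.01418 M of A.
Step 2:
                  E         A
  I         0.04256   0.01551
  C        0.009329  -0.01399
  E         0.05189  0.001512
  solve Keq expr → x = -0.004664; check Q = 1.2850e-06

Direction: reverse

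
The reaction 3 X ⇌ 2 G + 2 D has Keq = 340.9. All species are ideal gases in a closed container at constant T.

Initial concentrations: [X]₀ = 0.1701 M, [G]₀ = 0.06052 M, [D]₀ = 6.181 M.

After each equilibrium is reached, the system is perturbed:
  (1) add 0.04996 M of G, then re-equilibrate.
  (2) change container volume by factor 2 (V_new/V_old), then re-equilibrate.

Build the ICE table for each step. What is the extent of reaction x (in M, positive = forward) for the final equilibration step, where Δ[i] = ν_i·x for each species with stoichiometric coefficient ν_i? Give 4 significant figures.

Q₀ = 28.43 vs Keq = 340.9 ⇒ Q<K, forward
Step 1:
                  X         G         D
  I          0.1701   0.06052     6.181
  C        -0.06369   0.04246   0.04246
  E          0.1064     0.103     6.223
  solve Keq expr → x = 0.02123; check Q = 340.9
Then add 0.04996 M of G.
Step 2:
                  X         G         D
  I          0.1064    0.1529     6.223
  C         0.02263  -0.01509  -0.01509
  E           0.129    0.1379     6.208
  solve Keq expr → x = -0.007543; check Q = 340.9
Then change container volume by factor 2 (V_new/V_old).
Step 3:
                  X         G         D
  I         0.06452   0.06893     3.104
  C       -0.009986  0.006657  0.006657
  E         0.05453   0.07558     3.111
  solve Keq expr → x = 0.003329; check Q = 340.9

x = 0.003329 M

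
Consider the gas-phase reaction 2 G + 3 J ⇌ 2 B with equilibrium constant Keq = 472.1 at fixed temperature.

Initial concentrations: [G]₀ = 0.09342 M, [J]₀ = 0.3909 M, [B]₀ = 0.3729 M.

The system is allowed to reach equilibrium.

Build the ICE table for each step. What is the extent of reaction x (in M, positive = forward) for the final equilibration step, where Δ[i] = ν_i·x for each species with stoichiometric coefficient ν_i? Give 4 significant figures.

Q₀ = 266.8 vs Keq = 472.1 ⇒ Q<K, forward
Step 1:
                   G          J          B
  I          0.09342     0.3909     0.3729
  C         -0.01416   -0.02124    0.01416
  E          0.07926     0.3697     0.3871
  solve Keq expr → x = 0.00708; check Q = 472.1

x = 0.00708 M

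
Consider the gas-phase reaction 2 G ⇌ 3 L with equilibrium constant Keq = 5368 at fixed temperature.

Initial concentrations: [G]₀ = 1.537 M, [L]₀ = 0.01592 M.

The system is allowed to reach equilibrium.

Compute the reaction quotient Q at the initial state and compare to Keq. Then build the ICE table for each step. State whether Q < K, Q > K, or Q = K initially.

Q₀ = 1.7080e-06 vs Keq = 5368 ⇒ Q<K, forward
Step 1:
                   G          L
  I            1.537    0.01592
  C           -1.491      2.236
  E          0.04613      2.252
  solve Keq expr → x = 0.7454; check Q = 5368

Q₀ = 1.7080e-06; Q < K (proceeds forward)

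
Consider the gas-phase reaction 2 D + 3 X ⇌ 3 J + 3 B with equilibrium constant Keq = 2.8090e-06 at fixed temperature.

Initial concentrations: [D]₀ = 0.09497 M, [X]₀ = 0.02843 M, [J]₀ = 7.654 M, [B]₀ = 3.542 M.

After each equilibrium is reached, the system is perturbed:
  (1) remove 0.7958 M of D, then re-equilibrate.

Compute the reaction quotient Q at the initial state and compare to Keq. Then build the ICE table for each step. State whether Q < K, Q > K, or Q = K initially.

Q₀ = 9.6141e+10 vs Keq = 2.8090e-06 ⇒ Q>K, reverse
Step 1:
                    D           X           J           B
  I           0.09497     0.02843       7.654       3.542
  C             2.347        3.52       -3.52       -3.52
  E             2.442       3.548       4.134     0.02196
  solve Keq expr → x = -1.173; check Q = 2.8090e-06
Then remove 0.7958 M of D.
Step 2:
                    D           X           J           B
  I             1.646       3.548       4.134     0.02196
  C           0.00334     0.00501    -0.00501    -0.00501
  E             1.649       3.553       4.129     0.01695
  solve Keq expr → x = -0.00167; check Q = 2.8090e-06

Q₀ = 9.6141e+10; Q > K (proceeds reverse)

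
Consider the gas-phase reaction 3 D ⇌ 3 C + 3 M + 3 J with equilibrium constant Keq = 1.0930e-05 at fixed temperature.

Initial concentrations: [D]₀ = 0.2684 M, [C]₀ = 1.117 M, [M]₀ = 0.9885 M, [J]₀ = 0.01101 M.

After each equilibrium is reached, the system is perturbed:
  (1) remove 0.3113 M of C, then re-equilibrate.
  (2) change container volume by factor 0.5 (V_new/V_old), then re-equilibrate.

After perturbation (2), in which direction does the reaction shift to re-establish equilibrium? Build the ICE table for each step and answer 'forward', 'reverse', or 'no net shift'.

Direction: reverse

Q₀ = 9.2919e-05 vs Keq = 1.0930e-05 ⇒ Q>K, reverse
Step 1:
                    D           C           M           J
  Initial      0.2684       1.117      0.9885     0.01101
  Change     0.005448   -0.005448   -0.005448   -0.005448
  Equil        0.2738       1.112      0.9831    0.005562
  solve Keq expr → x = -0.001816; check Q = 1.0930e-05
Then remove 0.3113 M of C.
Step 2:
                    D           C           M           J
  Initial      0.2738      0.8003      0.9831    0.005562
  Change    -0.002069    0.002069    0.002069    0.002069
  Equil        0.2718      0.8023      0.9851    0.007631
  solve Keq expr → x = 6.8977e-04; check Q = 1.0930e-05
Then change container volume by factor 0.5 (V_new/V_old).
Step 3:
                    D           C           M           J
  Initial      0.5436       1.605        1.97     0.01526
  Change      0.01132    -0.01132    -0.01132    -0.01132
  Equil        0.5549       1.593       1.959    0.003945
  solve Keq expr → x = -0.003772; check Q = 1.0930e-05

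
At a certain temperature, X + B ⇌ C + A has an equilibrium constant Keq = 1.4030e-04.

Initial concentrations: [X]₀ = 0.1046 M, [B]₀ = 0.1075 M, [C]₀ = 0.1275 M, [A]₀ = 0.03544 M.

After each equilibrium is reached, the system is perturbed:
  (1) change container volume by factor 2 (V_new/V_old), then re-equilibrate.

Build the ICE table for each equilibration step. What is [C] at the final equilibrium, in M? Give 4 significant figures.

Q₀ = 0.4018 vs Keq = 1.4030e-04 ⇒ Q>K, reverse
Step 1:
                   X          B          C          A
  init        0.1046     0.1075     0.1275    0.03544
  Δ          0.03541    0.03541   -0.03541   -0.03541
  eq            0.14     0.1429    0.09209 3.0483e-05
  solve Keq expr → x = -0.03541; check Q = 1.4030e-04
Then change container volume by factor 2 (V_new/V_old).
Step 2:
                   X          B          C          A
  init          0.07    0.07145    0.04605 1.5242e-05
  Δ                0          0          0          0
  eq            0.07    0.07145    0.04605 1.5242e-05
  solve Keq expr → x = 0; check Q = 1.4030e-04

[C]_eq = 0.04605 M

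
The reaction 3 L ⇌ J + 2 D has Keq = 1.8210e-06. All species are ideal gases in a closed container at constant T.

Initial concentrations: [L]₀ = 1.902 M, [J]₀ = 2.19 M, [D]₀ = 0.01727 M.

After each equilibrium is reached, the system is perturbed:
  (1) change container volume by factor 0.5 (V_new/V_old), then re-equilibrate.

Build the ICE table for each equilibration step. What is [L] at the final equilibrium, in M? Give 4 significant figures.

[L]_eq = 3.848 M

Q₀ = 9.4929e-05 vs Keq = 1.8210e-06 ⇒ Q>K, reverse
Step 1:
                    L           J           D
  Initial       1.902        2.19     0.01727
  Change      0.02225   -0.007416    -0.01483
  Equil         1.924       2.183    0.002438
  solve Keq expr → x = -0.007416; check Q = 1.8210e-06
Then change container volume by factor 0.5 (V_new/V_old).
Step 2:
                    L           J           D
  Initial       3.848       4.365    0.004876
  Change            0           0           0
  Equil         3.848       4.365    0.004876
  solve Keq expr → x = 0; check Q = 1.8210e-06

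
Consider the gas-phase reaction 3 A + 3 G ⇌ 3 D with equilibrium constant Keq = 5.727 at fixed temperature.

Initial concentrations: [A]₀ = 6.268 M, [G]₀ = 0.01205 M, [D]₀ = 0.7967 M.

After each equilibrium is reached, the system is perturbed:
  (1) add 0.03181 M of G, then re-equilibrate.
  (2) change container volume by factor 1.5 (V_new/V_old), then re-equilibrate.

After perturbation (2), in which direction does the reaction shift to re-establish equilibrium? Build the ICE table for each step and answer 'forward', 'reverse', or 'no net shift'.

Direction: reverse

Q₀ = 1174 vs Keq = 5.727 ⇒ Q>K, reverse
Step 1:
                    A           G           D
  init          6.268     0.01205      0.7967
  Δ           0.05365     0.05365    -0.05365
  eq            6.322      0.0657      0.7431
  solve Keq expr → x = -0.01788; check Q = 5.727
Then add 0.03181 M of G.
Step 2:
                    A           G           D
  init          6.322     0.09751      0.7431
  Δ          -0.02894    -0.02894     0.02894
  eq            6.293     0.06857       0.772
  solve Keq expr → x = 0.009646; check Q = 5.727
Then change container volume by factor 1.5 (V_new/V_old).
Step 3:
                    A           G           D
  init          4.195     0.04571      0.5147
  Δ           0.01989     0.01989    -0.01989
  eq            4.215     0.06561      0.4948
  solve Keq expr → x = -0.006632; check Q = 5.727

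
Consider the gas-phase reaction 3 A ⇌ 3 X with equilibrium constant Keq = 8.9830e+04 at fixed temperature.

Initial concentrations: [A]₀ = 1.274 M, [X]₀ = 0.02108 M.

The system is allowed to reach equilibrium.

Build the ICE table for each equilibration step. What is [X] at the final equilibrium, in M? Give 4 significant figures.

Q₀ = 4.5301e-06 vs Keq = 8.9830e+04 ⇒ Q<K, forward
Step 1:
                    A           X
  Initial       1.274     0.02108
  Change       -1.246       1.246
  Equil       0.02829       1.267
  solve Keq expr → x = 0.4152; check Q = 8.9830e+04

[X]_eq = 1.267 M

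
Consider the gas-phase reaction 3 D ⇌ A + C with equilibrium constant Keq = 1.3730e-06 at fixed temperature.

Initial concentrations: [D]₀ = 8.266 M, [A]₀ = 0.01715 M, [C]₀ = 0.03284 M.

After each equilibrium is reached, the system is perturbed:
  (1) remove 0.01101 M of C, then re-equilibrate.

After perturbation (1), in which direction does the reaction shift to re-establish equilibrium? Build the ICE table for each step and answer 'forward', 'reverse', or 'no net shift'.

Q₀ = 9.9720e-07 vs Keq = 1.3730e-06 ⇒ Q<K, forward
Step 1:
                    D           A           C
  Initial       8.266     0.01715     0.03284
  Change     -0.01164    0.003879    0.003879
  Equil         8.254     0.02103     0.03672
  solve Keq expr → x = 0.003879; check Q = 1.3730e-06
Then remove 0.01101 M of C.
Step 2:
                    D           A           C
  Initial       8.254     0.02103     0.02571
  Change     -0.01335     0.00445     0.00445
  Equil         8.241     0.02548     0.03016
  solve Keq expr → x = 0.00445; check Q = 1.3730e-06

Direction: forward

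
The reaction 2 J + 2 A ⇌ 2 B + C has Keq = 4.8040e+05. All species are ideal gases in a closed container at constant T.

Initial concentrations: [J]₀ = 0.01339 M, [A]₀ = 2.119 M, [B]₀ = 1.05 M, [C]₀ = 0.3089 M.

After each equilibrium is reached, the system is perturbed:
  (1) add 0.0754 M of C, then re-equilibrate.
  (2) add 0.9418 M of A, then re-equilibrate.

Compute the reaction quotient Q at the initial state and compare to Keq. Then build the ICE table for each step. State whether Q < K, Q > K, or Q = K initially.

Q₀ = 423 vs Keq = 4.8040e+05 ⇒ Q<K, forward
Step 1:
                  J         A         B         C
  I         0.01339     2.119      1.05    0.3089
  C        -0.01298  -0.01298   0.01298  0.006491
  E       4.0896e-04     2.106     1.063    0.3154
  solve Keq expr → x = 0.006491; check Q = 4.8040e+05
Then add 0.0754 M of C.
Step 2:
                  J         A         B         C
  I       4.0896e-04     2.106     1.063    0.3908
  C       4.6225e-05 4.6225e-05 -4.6225e-05 -2.3112e-05
  E       4.5519e-04     2.106     1.063    0.3908
  solve Keq expr → x = -2.3112e-05; check Q = 4.8040e+05
Then add 0.9418 M of A.
Step 3:
                  J         A         B         C
  I       4.5519e-04     3.048     1.063    0.3908
  C       -1.4057e-04 -1.4057e-04 1.4057e-04 7.0285e-05
  E       3.1462e-04     3.048     1.063    0.3908
  solve Keq expr → x = 7.0285e-05; check Q = 4.8040e+05

Q₀ = 423; Q < K (proceeds forward)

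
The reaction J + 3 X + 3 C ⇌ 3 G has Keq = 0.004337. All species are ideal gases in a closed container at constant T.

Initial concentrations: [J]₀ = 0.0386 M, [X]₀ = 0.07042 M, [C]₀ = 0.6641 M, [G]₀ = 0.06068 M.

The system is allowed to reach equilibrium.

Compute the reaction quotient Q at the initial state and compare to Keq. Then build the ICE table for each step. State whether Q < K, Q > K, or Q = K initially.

Q₀ = 56.59; Q > K (proceeds reverse)

Q₀ = 56.59 vs Keq = 0.004337 ⇒ Q>K, reverse
Step 1:
                    J           X           C           G
  I            0.0386     0.07042      0.6641     0.06068
  C           0.01834     0.05502     0.05502    -0.05502
  E           0.05694      0.1254      0.7191    0.005659
  solve Keq expr → x = -0.01834; check Q = 0.004337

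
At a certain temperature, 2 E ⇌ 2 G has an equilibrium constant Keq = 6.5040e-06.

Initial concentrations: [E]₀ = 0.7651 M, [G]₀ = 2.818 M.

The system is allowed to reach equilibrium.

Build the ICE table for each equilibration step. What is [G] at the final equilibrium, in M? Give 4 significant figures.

Q₀ = 13.57 vs Keq = 6.5040e-06 ⇒ Q>K, reverse
Step 1:
                    E           G
  I            0.7651       2.818
  C             2.809      -2.809
  E             3.574    0.009115
  solve Keq expr → x = -1.404; check Q = 6.5040e-06

[G]_eq = 0.009115 M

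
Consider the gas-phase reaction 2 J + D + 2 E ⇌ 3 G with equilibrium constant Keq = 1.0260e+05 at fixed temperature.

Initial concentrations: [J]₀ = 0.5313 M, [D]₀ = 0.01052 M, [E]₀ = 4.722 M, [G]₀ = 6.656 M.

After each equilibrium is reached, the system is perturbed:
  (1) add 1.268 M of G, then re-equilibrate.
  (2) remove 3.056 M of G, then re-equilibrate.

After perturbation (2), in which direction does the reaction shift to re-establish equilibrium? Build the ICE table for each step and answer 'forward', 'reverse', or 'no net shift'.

Direction: forward

Q₀ = 4453 vs Keq = 1.0260e+05 ⇒ Q<K, forward
Step 1:
                    J           D           E           G
  init         0.5313     0.01052       4.722       6.656
  Δ          -0.02003    -0.01002    -0.02003     0.03005
  eq           0.5113  5.0409e-04       4.702       6.686
  solve Keq expr → x = 0.01002; check Q = 1.0260e+05
Then add 1.268 M of G.
Step 2:
                    J           D           E           G
  init         0.5113  5.0409e-04       4.702       7.954
  Δ        6.8358e-04  3.4179e-04  6.8358e-04   -0.001025
  eq            0.512  8.4587e-04       4.703       7.953
  solve Keq expr → x = -3.4179e-04; check Q = 1.0260e+05
Then remove 3.056 M of G.
Step 3:
                    J           D           E           G
  init          0.512  8.4587e-04       4.703       4.897
  Δ         -0.001294 -6.4705e-04   -0.001294    0.001941
  eq           0.5107  1.9882e-04       4.701       4.899
  solve Keq expr → x = 6.4705e-04; check Q = 1.0260e+05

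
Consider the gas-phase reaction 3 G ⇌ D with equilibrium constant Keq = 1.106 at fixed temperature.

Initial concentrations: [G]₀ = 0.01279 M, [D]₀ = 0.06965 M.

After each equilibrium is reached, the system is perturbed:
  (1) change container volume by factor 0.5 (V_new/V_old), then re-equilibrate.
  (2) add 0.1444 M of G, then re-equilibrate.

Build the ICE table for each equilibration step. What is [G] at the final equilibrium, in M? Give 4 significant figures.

Q₀ = 3.3290e+04 vs Keq = 1.106 ⇒ Q>K, reverse
Step 1:
                    G           D
  init        0.01279     0.06965
  Δ            0.1838    -0.06125
  eq           0.1965    0.008398
  solve Keq expr → x = -0.06125; check Q = 1.106
Then change container volume by factor 0.5 (V_new/V_old).
Step 2:
                    G           D
  init         0.3931      0.0168
  Δ          -0.06587     0.02196
  eq           0.3272     0.03875
  solve Keq expr → x = 0.02196; check Q = 1.106
Then add 0.1444 M of G.
Step 3:
                    G           D
  init         0.4716     0.03875
  Δ           -0.0812     0.02707
  eq           0.3904     0.06582
  solve Keq expr → x = 0.02707; check Q = 1.106

[G]_eq = 0.3904 M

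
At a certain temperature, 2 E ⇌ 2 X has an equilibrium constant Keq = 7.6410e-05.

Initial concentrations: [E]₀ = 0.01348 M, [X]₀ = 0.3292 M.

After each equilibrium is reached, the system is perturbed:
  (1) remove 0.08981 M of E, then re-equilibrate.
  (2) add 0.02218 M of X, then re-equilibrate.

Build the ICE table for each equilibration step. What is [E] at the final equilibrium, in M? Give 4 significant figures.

Q₀ = 596.4 vs Keq = 7.6410e-05 ⇒ Q>K, reverse
Step 1:
                  E         X
  I         0.01348    0.3292
  C          0.3262   -0.3262
  E          0.3397   0.00297
  solve Keq expr → x = -0.1631; check Q = 7.6410e-05
Then remove 0.08981 M of E.
Step 2:
                  E         X
  I          0.2499   0.00297
  C       7.7825e-04 -7.7825e-04
  E          0.2507  0.002191
  solve Keq expr → x = -3.8913e-04; check Q = 7.6410e-05
Then add 0.02218 M of X.
Step 3:
                  E         X
  I          0.2507   0.02437
  C         0.02199  -0.02199
  E          0.2727  0.002383
  solve Keq expr → x = -0.01099; check Q = 7.6410e-05

[E]_eq = 0.2727 M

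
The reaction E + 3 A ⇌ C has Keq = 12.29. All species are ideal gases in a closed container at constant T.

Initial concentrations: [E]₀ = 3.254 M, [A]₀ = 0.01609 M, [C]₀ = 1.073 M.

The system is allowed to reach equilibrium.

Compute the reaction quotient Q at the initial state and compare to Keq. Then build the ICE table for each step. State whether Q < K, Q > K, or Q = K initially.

Q₀ = 7.9162e+04; Q > K (proceeds reverse)

Q₀ = 7.9162e+04 vs Keq = 12.29 ⇒ Q>K, reverse
Step 1:
                    E           A           C
  Initial       3.254     0.01609       1.073
  Change      0.09065       0.272    -0.09065
  Equil         3.345       0.288      0.9823
  solve Keq expr → x = -0.09065; check Q = 12.29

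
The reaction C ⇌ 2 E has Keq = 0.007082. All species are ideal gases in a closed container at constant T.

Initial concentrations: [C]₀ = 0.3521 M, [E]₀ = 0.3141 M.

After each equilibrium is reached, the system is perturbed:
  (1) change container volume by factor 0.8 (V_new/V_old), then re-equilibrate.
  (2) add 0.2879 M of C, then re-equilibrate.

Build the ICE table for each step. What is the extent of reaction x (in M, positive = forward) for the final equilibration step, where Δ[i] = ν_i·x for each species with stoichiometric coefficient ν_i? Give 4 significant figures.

Q₀ = 0.2802 vs Keq = 0.007082 ⇒ Q>K, reverse
Step 1:
                  C         E
  I          0.3521    0.3141
  C          0.1279   -0.2558
  E            0.48    0.0583
  solve Keq expr → x = -0.1279; check Q = 0.007082
Then change container volume by factor 0.8 (V_new/V_old).
Step 2:
                  C         E
  I             0.6   0.07288
  C        0.003745 -0.007491
  E          0.6037   0.06539
  solve Keq expr → x = -0.003745; check Q = 0.007082
Then add 0.2879 M of C.
Step 3:
                  C         E
  I          0.8916   0.06539
  C       -0.006884   0.01377
  E          0.8848   0.07916
  solve Keq expr → x = 0.006884; check Q = 0.007082

x = 0.006884 M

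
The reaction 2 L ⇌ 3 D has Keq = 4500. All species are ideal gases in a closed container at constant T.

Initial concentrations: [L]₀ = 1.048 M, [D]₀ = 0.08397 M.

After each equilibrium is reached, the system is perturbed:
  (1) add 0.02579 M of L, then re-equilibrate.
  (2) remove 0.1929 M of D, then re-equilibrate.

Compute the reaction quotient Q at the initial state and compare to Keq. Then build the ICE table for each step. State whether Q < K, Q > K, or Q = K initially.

Q₀ = 5.3908e-04 vs Keq = 4500 ⇒ Q<K, forward
Step 1:
                  L         D
  init        1.048   0.08397
  Δ          -1.018     1.526
  eq        0.03046      1.61
  solve Keq expr → x = 0.5088; check Q = 4500
Then add 0.02579 M of L.
Step 2:
                  L         D
  init      0.05625      1.61
  Δ        -0.02473    0.0371
  eq        0.03152     1.647
  solve Keq expr → x = 0.01237; check Q = 4500
Then remove 0.1929 M of D.
Step 3:
                  L         D
  init      0.03152     1.454
  Δ       -0.005162  0.007743
  eq        0.02636     1.462
  solve Keq expr → x = 0.002581; check Q = 4500

Q₀ = 5.3908e-04; Q < K (proceeds forward)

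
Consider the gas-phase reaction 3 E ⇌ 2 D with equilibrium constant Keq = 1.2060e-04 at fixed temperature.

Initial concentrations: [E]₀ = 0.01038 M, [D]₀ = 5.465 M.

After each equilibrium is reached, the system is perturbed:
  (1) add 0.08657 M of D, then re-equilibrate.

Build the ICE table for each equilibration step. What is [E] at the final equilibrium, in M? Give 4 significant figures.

[E]_eq = 7.967 M

Q₀ = 2.6705e+07 vs Keq = 1.2060e-04 ⇒ Q>K, reverse
Step 1:
                   E          D
  init       0.01038      5.465
  Δ            7.835     -5.224
  eq           7.846     0.2413
  solve Keq expr → x = -2.612; check Q = 1.2060e-04
Then add 0.08657 M of D.
Step 2:
                   E          D
  init         7.846     0.3279
  Δ           0.1214   -0.08095
  eq           7.967      0.247
  solve Keq expr → x = -0.04047; check Q = 1.2060e-04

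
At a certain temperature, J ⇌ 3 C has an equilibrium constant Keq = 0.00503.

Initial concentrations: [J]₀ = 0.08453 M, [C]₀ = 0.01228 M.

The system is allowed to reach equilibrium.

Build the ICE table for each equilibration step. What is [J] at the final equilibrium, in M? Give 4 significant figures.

Q₀ = 2.1907e-05 vs Keq = 0.00503 ⇒ Q<K, forward
Step 1:
                   J          C
  Initial    0.08453    0.01228
  Change    -0.01894    0.05682
  Equil      0.06559     0.0691
  solve Keq expr → x = 0.01894; check Q = 0.00503

[J]_eq = 0.06559 M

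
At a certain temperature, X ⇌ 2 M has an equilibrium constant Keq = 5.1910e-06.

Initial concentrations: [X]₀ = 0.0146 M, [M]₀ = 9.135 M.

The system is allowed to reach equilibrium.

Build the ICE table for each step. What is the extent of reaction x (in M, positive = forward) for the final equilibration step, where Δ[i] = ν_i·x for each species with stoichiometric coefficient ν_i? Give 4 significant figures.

x = -4.565 M

Q₀ = 5716 vs Keq = 5.1910e-06 ⇒ Q>K, reverse
Step 1:
                   X          M
  init        0.0146      9.135
  Δ            4.565      -9.13
  eq            4.58   0.004876
  solve Keq expr → x = -4.565; check Q = 5.1910e-06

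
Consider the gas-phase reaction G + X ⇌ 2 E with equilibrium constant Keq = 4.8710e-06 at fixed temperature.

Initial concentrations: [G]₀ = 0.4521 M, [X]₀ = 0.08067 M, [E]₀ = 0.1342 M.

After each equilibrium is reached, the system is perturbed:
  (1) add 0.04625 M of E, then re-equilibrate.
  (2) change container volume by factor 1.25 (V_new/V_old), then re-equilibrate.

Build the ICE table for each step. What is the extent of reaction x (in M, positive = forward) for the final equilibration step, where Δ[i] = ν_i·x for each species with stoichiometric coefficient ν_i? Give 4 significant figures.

x = 0 M

Q₀ = 0.4938 vs Keq = 4.8710e-06 ⇒ Q>K, reverse
Step 1:
                    G           X           E
  Initial      0.4521     0.08067      0.1342
  Change      0.06679     0.06679     -0.1336
  Equil        0.5189      0.1475  6.1051e-04
  solve Keq expr → x = -0.06679; check Q = 4.8710e-06
Then add 0.04625 M of E.
Step 2:
                    G           X           E
  Initial      0.5189      0.1475     0.04686
  Change      0.02309     0.02309    -0.04619
  Equil         0.542      0.1706  6.7103e-04
  solve Keq expr → x = -0.02309; check Q = 4.8710e-06
Then change container volume by factor 1.25 (V_new/V_old).
Step 3:
                    G           X           E
  Initial      0.4336      0.1364  5.3682e-04
  Change            0           0           0
  Equil        0.4336      0.1364  5.3682e-04
  solve Keq expr → x = 0; check Q = 4.8710e-06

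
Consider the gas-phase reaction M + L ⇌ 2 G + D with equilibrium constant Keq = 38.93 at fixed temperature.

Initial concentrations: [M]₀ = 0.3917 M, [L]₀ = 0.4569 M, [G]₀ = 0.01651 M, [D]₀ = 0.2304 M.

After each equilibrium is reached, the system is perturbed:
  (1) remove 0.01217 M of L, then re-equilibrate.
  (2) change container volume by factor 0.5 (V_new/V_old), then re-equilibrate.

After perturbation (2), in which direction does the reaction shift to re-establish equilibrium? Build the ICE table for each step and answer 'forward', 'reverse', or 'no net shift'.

Q₀ = 3.5091e-04 vs Keq = 38.93 ⇒ Q<K, forward
Step 1:
                    M           L           G           D
  I            0.3917      0.4569     0.01651      0.2304
  C           -0.3353     -0.3353      0.6706      0.3353
  E           0.05641      0.1216      0.6871      0.5657
  solve Keq expr → x = 0.3353; check Q = 38.93
Then remove 0.01217 M of L.
Step 2:
                    M           L           G           D
  I           0.05641      0.1094      0.6871      0.5657
  C          0.003112    0.003112   -0.006223   -0.003112
  E           0.05952      0.1126      0.6809      0.5626
  solve Keq expr → x = -0.003112; check Q = 38.93
Then change container volume by factor 0.5 (V_new/V_old).
Step 3:
                    M           L           G           D
  I             0.119      0.2251       1.362       1.125
  C           0.04592     0.04592    -0.09183    -0.04592
  E             0.165       0.271        1.27       1.079
  solve Keq expr → x = -0.04592; check Q = 38.93

Direction: reverse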